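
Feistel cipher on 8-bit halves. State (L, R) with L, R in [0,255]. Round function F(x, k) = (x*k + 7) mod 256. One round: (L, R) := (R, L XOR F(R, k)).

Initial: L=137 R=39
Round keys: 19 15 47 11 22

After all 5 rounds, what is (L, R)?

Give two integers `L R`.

Round 1 (k=19): L=39 R=101
Round 2 (k=15): L=101 R=213
Round 3 (k=47): L=213 R=71
Round 4 (k=11): L=71 R=193
Round 5 (k=22): L=193 R=218

Answer: 193 218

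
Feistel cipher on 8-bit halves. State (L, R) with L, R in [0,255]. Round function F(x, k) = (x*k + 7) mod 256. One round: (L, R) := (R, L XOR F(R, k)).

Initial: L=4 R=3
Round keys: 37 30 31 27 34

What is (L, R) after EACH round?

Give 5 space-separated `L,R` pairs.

Answer: 3,114 114,96 96,213 213,30 30,214

Derivation:
Round 1 (k=37): L=3 R=114
Round 2 (k=30): L=114 R=96
Round 3 (k=31): L=96 R=213
Round 4 (k=27): L=213 R=30
Round 5 (k=34): L=30 R=214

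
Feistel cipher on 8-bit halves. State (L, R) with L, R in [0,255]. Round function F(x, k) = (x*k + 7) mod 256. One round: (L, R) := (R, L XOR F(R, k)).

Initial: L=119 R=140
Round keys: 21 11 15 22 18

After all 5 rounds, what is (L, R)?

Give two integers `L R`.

Round 1 (k=21): L=140 R=244
Round 2 (k=11): L=244 R=15
Round 3 (k=15): L=15 R=28
Round 4 (k=22): L=28 R=96
Round 5 (k=18): L=96 R=219

Answer: 96 219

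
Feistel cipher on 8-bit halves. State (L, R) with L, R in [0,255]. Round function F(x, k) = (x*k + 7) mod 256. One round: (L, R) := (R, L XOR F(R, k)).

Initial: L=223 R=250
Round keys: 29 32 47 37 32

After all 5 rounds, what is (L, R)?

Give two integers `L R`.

Answer: 14 123

Derivation:
Round 1 (k=29): L=250 R=134
Round 2 (k=32): L=134 R=61
Round 3 (k=47): L=61 R=188
Round 4 (k=37): L=188 R=14
Round 5 (k=32): L=14 R=123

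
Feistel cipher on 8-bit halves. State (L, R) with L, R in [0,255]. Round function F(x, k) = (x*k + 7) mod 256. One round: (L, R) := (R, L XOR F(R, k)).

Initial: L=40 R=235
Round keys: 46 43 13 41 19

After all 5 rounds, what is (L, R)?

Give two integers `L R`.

Answer: 141 67

Derivation:
Round 1 (k=46): L=235 R=105
Round 2 (k=43): L=105 R=65
Round 3 (k=13): L=65 R=61
Round 4 (k=41): L=61 R=141
Round 5 (k=19): L=141 R=67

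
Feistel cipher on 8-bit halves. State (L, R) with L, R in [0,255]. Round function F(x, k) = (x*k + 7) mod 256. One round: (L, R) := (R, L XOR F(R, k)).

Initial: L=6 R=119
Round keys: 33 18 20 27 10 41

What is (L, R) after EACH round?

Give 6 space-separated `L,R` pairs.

Round 1 (k=33): L=119 R=88
Round 2 (k=18): L=88 R=64
Round 3 (k=20): L=64 R=95
Round 4 (k=27): L=95 R=76
Round 5 (k=10): L=76 R=160
Round 6 (k=41): L=160 R=235

Answer: 119,88 88,64 64,95 95,76 76,160 160,235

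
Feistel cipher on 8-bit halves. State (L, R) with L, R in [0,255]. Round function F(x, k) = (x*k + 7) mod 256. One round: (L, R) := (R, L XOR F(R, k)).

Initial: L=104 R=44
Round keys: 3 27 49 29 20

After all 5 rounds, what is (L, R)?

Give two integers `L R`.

Answer: 75 155

Derivation:
Round 1 (k=3): L=44 R=227
Round 2 (k=27): L=227 R=212
Round 3 (k=49): L=212 R=120
Round 4 (k=29): L=120 R=75
Round 5 (k=20): L=75 R=155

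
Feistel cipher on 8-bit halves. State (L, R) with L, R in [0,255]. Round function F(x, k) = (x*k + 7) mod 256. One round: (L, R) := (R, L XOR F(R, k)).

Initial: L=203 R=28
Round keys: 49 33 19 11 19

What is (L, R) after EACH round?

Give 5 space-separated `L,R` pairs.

Answer: 28,168 168,179 179,248 248,28 28,227

Derivation:
Round 1 (k=49): L=28 R=168
Round 2 (k=33): L=168 R=179
Round 3 (k=19): L=179 R=248
Round 4 (k=11): L=248 R=28
Round 5 (k=19): L=28 R=227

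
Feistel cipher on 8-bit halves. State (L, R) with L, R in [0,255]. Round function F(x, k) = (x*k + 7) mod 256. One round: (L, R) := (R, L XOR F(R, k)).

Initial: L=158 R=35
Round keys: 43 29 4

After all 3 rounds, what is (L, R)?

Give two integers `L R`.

Round 1 (k=43): L=35 R=118
Round 2 (k=29): L=118 R=70
Round 3 (k=4): L=70 R=105

Answer: 70 105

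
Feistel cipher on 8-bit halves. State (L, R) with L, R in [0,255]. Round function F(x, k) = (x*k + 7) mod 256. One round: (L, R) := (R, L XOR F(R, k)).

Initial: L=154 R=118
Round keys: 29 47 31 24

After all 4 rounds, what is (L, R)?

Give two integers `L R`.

Answer: 230 57

Derivation:
Round 1 (k=29): L=118 R=255
Round 2 (k=47): L=255 R=174
Round 3 (k=31): L=174 R=230
Round 4 (k=24): L=230 R=57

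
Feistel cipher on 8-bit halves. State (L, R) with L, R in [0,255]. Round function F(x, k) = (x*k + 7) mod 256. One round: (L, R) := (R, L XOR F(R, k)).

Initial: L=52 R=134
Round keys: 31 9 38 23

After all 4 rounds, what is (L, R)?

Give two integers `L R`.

Round 1 (k=31): L=134 R=117
Round 2 (k=9): L=117 R=162
Round 3 (k=38): L=162 R=102
Round 4 (k=23): L=102 R=147

Answer: 102 147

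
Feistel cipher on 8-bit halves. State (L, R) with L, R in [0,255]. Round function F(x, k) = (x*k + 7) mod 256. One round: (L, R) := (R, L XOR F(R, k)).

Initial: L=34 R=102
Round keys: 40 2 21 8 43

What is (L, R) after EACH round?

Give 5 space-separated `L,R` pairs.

Round 1 (k=40): L=102 R=213
Round 2 (k=2): L=213 R=215
Round 3 (k=21): L=215 R=127
Round 4 (k=8): L=127 R=40
Round 5 (k=43): L=40 R=192

Answer: 102,213 213,215 215,127 127,40 40,192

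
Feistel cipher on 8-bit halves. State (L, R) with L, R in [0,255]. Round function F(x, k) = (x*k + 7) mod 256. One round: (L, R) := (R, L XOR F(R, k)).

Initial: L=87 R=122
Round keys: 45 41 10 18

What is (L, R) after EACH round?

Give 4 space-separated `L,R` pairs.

Round 1 (k=45): L=122 R=46
Round 2 (k=41): L=46 R=31
Round 3 (k=10): L=31 R=19
Round 4 (k=18): L=19 R=66

Answer: 122,46 46,31 31,19 19,66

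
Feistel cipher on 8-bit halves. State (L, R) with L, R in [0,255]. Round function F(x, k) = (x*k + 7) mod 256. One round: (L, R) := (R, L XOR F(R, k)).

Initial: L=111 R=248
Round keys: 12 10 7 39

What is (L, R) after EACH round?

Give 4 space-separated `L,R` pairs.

Round 1 (k=12): L=248 R=200
Round 2 (k=10): L=200 R=47
Round 3 (k=7): L=47 R=152
Round 4 (k=39): L=152 R=0

Answer: 248,200 200,47 47,152 152,0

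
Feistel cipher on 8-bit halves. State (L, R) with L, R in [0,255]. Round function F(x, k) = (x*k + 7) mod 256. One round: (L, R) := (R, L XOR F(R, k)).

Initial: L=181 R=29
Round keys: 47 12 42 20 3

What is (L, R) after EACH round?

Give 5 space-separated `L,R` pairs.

Round 1 (k=47): L=29 R=239
Round 2 (k=12): L=239 R=38
Round 3 (k=42): L=38 R=172
Round 4 (k=20): L=172 R=81
Round 5 (k=3): L=81 R=86

Answer: 29,239 239,38 38,172 172,81 81,86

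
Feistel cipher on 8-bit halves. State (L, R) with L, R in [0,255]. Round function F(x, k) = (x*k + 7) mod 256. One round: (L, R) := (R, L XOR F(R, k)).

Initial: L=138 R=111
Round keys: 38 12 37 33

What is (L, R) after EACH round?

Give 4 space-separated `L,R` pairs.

Answer: 111,11 11,228 228,240 240,19

Derivation:
Round 1 (k=38): L=111 R=11
Round 2 (k=12): L=11 R=228
Round 3 (k=37): L=228 R=240
Round 4 (k=33): L=240 R=19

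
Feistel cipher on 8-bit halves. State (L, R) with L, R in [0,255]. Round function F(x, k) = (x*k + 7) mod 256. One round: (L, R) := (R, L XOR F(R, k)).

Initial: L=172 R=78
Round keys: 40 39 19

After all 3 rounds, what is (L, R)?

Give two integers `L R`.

Round 1 (k=40): L=78 R=155
Round 2 (k=39): L=155 R=234
Round 3 (k=19): L=234 R=254

Answer: 234 254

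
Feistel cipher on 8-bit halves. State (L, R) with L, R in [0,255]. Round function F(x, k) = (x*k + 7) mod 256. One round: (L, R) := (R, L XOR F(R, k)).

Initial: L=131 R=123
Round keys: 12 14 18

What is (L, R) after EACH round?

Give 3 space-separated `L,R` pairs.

Round 1 (k=12): L=123 R=72
Round 2 (k=14): L=72 R=140
Round 3 (k=18): L=140 R=151

Answer: 123,72 72,140 140,151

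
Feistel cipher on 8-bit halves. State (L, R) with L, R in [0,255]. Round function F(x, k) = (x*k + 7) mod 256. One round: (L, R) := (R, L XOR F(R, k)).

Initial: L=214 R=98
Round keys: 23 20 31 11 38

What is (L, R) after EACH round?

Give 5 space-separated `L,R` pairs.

Round 1 (k=23): L=98 R=3
Round 2 (k=20): L=3 R=33
Round 3 (k=31): L=33 R=5
Round 4 (k=11): L=5 R=31
Round 5 (k=38): L=31 R=164

Answer: 98,3 3,33 33,5 5,31 31,164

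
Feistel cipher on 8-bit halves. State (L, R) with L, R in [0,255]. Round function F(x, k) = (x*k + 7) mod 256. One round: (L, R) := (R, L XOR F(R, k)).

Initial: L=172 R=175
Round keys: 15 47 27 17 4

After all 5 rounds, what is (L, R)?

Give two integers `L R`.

Round 1 (k=15): L=175 R=228
Round 2 (k=47): L=228 R=76
Round 3 (k=27): L=76 R=239
Round 4 (k=17): L=239 R=170
Round 5 (k=4): L=170 R=64

Answer: 170 64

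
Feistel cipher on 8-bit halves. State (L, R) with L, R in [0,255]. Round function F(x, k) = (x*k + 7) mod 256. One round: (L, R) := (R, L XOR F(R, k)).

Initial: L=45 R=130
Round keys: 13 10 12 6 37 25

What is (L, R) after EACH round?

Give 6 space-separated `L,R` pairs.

Answer: 130,140 140,253 253,111 111,92 92,60 60,191

Derivation:
Round 1 (k=13): L=130 R=140
Round 2 (k=10): L=140 R=253
Round 3 (k=12): L=253 R=111
Round 4 (k=6): L=111 R=92
Round 5 (k=37): L=92 R=60
Round 6 (k=25): L=60 R=191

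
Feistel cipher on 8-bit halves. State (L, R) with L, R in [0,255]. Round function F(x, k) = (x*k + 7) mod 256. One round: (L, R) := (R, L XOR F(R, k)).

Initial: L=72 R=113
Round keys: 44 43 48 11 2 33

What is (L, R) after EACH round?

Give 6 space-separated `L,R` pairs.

Round 1 (k=44): L=113 R=59
Round 2 (k=43): L=59 R=129
Round 3 (k=48): L=129 R=12
Round 4 (k=11): L=12 R=10
Round 5 (k=2): L=10 R=23
Round 6 (k=33): L=23 R=244

Answer: 113,59 59,129 129,12 12,10 10,23 23,244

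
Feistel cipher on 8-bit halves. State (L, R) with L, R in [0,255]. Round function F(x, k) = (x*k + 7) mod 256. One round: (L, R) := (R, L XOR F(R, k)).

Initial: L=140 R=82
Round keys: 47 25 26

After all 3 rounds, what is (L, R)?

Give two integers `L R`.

Answer: 170 210

Derivation:
Round 1 (k=47): L=82 R=153
Round 2 (k=25): L=153 R=170
Round 3 (k=26): L=170 R=210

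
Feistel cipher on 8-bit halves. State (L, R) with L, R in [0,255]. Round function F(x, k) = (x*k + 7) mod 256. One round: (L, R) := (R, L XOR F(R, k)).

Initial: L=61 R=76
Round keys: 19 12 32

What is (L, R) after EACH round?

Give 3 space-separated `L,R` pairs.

Answer: 76,150 150,67 67,241

Derivation:
Round 1 (k=19): L=76 R=150
Round 2 (k=12): L=150 R=67
Round 3 (k=32): L=67 R=241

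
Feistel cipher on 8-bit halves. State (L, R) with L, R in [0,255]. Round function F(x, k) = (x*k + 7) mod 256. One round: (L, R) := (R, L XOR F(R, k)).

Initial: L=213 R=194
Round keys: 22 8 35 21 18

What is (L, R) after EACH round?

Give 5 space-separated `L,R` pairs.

Answer: 194,102 102,245 245,224 224,146 146,171

Derivation:
Round 1 (k=22): L=194 R=102
Round 2 (k=8): L=102 R=245
Round 3 (k=35): L=245 R=224
Round 4 (k=21): L=224 R=146
Round 5 (k=18): L=146 R=171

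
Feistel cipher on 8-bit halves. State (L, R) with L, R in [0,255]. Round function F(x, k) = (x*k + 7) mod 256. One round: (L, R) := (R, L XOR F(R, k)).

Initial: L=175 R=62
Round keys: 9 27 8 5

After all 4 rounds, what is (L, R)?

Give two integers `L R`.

Answer: 69 27

Derivation:
Round 1 (k=9): L=62 R=154
Round 2 (k=27): L=154 R=123
Round 3 (k=8): L=123 R=69
Round 4 (k=5): L=69 R=27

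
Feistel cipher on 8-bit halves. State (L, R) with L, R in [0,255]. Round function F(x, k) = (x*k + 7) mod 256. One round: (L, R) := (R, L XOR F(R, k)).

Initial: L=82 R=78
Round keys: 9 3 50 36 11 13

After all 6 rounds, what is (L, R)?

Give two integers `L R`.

Round 1 (k=9): L=78 R=151
Round 2 (k=3): L=151 R=130
Round 3 (k=50): L=130 R=252
Round 4 (k=36): L=252 R=245
Round 5 (k=11): L=245 R=114
Round 6 (k=13): L=114 R=36

Answer: 114 36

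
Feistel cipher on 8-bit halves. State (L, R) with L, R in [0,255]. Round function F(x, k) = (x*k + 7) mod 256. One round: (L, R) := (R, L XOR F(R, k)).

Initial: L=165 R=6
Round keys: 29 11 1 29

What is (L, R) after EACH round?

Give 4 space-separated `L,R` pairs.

Answer: 6,16 16,177 177,168 168,190

Derivation:
Round 1 (k=29): L=6 R=16
Round 2 (k=11): L=16 R=177
Round 3 (k=1): L=177 R=168
Round 4 (k=29): L=168 R=190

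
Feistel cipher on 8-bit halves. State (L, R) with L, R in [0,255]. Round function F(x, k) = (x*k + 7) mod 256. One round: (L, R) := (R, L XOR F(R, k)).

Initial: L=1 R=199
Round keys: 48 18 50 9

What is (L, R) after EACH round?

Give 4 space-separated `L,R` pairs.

Answer: 199,86 86,212 212,57 57,220

Derivation:
Round 1 (k=48): L=199 R=86
Round 2 (k=18): L=86 R=212
Round 3 (k=50): L=212 R=57
Round 4 (k=9): L=57 R=220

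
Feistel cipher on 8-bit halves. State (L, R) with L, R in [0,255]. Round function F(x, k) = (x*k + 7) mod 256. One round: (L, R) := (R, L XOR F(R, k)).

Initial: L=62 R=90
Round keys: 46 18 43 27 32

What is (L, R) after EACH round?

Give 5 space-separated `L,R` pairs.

Round 1 (k=46): L=90 R=13
Round 2 (k=18): L=13 R=171
Round 3 (k=43): L=171 R=205
Round 4 (k=27): L=205 R=13
Round 5 (k=32): L=13 R=106

Answer: 90,13 13,171 171,205 205,13 13,106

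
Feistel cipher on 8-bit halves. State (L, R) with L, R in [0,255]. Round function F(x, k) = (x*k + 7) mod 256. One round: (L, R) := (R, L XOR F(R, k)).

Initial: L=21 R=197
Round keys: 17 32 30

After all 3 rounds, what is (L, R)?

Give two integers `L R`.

Answer: 226 138

Derivation:
Round 1 (k=17): L=197 R=9
Round 2 (k=32): L=9 R=226
Round 3 (k=30): L=226 R=138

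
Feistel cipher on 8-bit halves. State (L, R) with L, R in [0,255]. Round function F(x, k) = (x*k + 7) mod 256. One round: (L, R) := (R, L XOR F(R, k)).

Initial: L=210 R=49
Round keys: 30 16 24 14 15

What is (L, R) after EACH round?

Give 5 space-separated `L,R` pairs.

Answer: 49,23 23,70 70,128 128,65 65,86

Derivation:
Round 1 (k=30): L=49 R=23
Round 2 (k=16): L=23 R=70
Round 3 (k=24): L=70 R=128
Round 4 (k=14): L=128 R=65
Round 5 (k=15): L=65 R=86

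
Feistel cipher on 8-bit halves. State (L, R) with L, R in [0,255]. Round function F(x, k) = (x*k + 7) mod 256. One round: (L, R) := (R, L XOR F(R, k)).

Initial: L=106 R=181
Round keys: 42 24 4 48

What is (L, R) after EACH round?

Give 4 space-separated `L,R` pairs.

Answer: 181,211 211,122 122,60 60,61

Derivation:
Round 1 (k=42): L=181 R=211
Round 2 (k=24): L=211 R=122
Round 3 (k=4): L=122 R=60
Round 4 (k=48): L=60 R=61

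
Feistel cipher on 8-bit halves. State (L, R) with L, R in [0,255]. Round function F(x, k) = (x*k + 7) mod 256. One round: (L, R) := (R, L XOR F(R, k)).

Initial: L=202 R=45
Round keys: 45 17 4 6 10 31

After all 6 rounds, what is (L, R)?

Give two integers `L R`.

Round 1 (k=45): L=45 R=58
Round 2 (k=17): L=58 R=204
Round 3 (k=4): L=204 R=13
Round 4 (k=6): L=13 R=153
Round 5 (k=10): L=153 R=12
Round 6 (k=31): L=12 R=226

Answer: 12 226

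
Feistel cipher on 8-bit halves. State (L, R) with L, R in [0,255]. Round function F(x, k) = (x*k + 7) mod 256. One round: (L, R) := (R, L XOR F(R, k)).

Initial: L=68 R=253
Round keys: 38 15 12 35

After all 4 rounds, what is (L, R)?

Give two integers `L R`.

Answer: 26 46

Derivation:
Round 1 (k=38): L=253 R=209
Round 2 (k=15): L=209 R=187
Round 3 (k=12): L=187 R=26
Round 4 (k=35): L=26 R=46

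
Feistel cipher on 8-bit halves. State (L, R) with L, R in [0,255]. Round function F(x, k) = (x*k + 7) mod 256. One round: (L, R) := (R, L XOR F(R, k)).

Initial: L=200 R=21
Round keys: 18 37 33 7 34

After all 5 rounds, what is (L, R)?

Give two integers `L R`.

Round 1 (k=18): L=21 R=73
Round 2 (k=37): L=73 R=129
Round 3 (k=33): L=129 R=225
Round 4 (k=7): L=225 R=175
Round 5 (k=34): L=175 R=164

Answer: 175 164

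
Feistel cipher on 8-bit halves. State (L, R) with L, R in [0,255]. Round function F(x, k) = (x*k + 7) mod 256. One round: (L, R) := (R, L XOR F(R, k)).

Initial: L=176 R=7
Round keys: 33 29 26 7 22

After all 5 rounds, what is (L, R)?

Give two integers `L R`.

Answer: 48 50

Derivation:
Round 1 (k=33): L=7 R=94
Round 2 (k=29): L=94 R=170
Round 3 (k=26): L=170 R=21
Round 4 (k=7): L=21 R=48
Round 5 (k=22): L=48 R=50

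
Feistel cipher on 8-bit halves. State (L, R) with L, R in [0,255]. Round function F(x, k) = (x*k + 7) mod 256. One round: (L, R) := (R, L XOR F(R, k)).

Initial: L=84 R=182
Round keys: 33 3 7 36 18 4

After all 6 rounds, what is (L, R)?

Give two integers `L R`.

Answer: 183 120

Derivation:
Round 1 (k=33): L=182 R=41
Round 2 (k=3): L=41 R=52
Round 3 (k=7): L=52 R=90
Round 4 (k=36): L=90 R=155
Round 5 (k=18): L=155 R=183
Round 6 (k=4): L=183 R=120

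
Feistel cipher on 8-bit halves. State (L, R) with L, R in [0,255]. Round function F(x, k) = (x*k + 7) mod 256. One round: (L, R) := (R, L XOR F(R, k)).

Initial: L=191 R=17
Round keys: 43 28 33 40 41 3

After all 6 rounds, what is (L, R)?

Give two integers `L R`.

Round 1 (k=43): L=17 R=93
Round 2 (k=28): L=93 R=34
Round 3 (k=33): L=34 R=52
Round 4 (k=40): L=52 R=5
Round 5 (k=41): L=5 R=224
Round 6 (k=3): L=224 R=162

Answer: 224 162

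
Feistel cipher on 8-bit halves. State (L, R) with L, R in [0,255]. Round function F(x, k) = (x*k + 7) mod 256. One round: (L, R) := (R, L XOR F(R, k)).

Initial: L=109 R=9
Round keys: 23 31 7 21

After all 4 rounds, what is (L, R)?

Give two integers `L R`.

Round 1 (k=23): L=9 R=187
Round 2 (k=31): L=187 R=165
Round 3 (k=7): L=165 R=49
Round 4 (k=21): L=49 R=169

Answer: 49 169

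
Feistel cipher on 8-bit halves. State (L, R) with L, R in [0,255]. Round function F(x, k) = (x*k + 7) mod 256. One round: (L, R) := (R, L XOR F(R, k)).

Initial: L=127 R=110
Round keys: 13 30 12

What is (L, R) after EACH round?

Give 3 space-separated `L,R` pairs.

Round 1 (k=13): L=110 R=226
Round 2 (k=30): L=226 R=237
Round 3 (k=12): L=237 R=193

Answer: 110,226 226,237 237,193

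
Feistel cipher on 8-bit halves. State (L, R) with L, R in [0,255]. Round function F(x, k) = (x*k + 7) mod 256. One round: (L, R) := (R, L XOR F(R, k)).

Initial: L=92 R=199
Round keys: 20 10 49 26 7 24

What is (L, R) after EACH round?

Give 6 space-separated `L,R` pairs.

Round 1 (k=20): L=199 R=207
Round 2 (k=10): L=207 R=218
Round 3 (k=49): L=218 R=14
Round 4 (k=26): L=14 R=169
Round 5 (k=7): L=169 R=168
Round 6 (k=24): L=168 R=110

Answer: 199,207 207,218 218,14 14,169 169,168 168,110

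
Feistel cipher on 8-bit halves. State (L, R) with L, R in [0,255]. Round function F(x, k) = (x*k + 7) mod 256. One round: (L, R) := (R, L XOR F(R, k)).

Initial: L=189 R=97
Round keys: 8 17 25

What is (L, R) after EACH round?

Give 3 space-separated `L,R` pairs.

Answer: 97,178 178,184 184,77

Derivation:
Round 1 (k=8): L=97 R=178
Round 2 (k=17): L=178 R=184
Round 3 (k=25): L=184 R=77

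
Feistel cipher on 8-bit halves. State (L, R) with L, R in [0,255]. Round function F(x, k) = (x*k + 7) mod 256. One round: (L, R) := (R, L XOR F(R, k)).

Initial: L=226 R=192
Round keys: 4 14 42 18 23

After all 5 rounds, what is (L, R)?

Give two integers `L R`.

Round 1 (k=4): L=192 R=229
Round 2 (k=14): L=229 R=77
Round 3 (k=42): L=77 R=76
Round 4 (k=18): L=76 R=18
Round 5 (k=23): L=18 R=233

Answer: 18 233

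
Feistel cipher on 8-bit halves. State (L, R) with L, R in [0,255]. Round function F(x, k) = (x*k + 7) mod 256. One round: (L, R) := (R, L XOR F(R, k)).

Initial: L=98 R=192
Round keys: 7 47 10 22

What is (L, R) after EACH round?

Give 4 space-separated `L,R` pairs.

Round 1 (k=7): L=192 R=37
Round 2 (k=47): L=37 R=18
Round 3 (k=10): L=18 R=158
Round 4 (k=22): L=158 R=137

Answer: 192,37 37,18 18,158 158,137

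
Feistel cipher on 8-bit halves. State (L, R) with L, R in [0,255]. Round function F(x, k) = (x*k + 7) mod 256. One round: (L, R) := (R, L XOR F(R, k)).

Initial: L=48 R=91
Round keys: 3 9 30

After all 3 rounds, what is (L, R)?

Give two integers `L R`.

Answer: 52 55

Derivation:
Round 1 (k=3): L=91 R=40
Round 2 (k=9): L=40 R=52
Round 3 (k=30): L=52 R=55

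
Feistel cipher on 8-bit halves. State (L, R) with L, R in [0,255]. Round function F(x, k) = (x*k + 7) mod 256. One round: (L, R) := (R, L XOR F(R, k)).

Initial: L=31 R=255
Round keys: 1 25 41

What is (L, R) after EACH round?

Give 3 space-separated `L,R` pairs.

Round 1 (k=1): L=255 R=25
Round 2 (k=25): L=25 R=135
Round 3 (k=41): L=135 R=191

Answer: 255,25 25,135 135,191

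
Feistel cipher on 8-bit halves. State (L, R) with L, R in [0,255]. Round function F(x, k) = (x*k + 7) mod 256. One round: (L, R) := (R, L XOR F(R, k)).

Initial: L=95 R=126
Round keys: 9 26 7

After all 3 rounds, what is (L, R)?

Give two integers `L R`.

Answer: 53 80

Derivation:
Round 1 (k=9): L=126 R=42
Round 2 (k=26): L=42 R=53
Round 3 (k=7): L=53 R=80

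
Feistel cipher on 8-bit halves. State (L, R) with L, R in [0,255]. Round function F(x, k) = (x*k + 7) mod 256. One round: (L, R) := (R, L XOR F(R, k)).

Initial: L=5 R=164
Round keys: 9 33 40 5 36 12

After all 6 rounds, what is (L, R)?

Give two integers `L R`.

Answer: 122 98

Derivation:
Round 1 (k=9): L=164 R=206
Round 2 (k=33): L=206 R=49
Round 3 (k=40): L=49 R=97
Round 4 (k=5): L=97 R=221
Round 5 (k=36): L=221 R=122
Round 6 (k=12): L=122 R=98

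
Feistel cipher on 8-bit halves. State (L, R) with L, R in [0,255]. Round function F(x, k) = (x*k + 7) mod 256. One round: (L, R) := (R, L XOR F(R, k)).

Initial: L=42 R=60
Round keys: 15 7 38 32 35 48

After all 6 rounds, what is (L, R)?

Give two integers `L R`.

Answer: 116 210

Derivation:
Round 1 (k=15): L=60 R=161
Round 2 (k=7): L=161 R=82
Round 3 (k=38): L=82 R=146
Round 4 (k=32): L=146 R=21
Round 5 (k=35): L=21 R=116
Round 6 (k=48): L=116 R=210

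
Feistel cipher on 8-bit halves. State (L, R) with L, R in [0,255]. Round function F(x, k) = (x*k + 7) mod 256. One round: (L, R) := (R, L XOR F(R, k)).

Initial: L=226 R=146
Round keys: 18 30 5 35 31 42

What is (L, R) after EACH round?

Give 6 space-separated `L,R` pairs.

Answer: 146,169 169,71 71,195 195,247 247,51 51,146

Derivation:
Round 1 (k=18): L=146 R=169
Round 2 (k=30): L=169 R=71
Round 3 (k=5): L=71 R=195
Round 4 (k=35): L=195 R=247
Round 5 (k=31): L=247 R=51
Round 6 (k=42): L=51 R=146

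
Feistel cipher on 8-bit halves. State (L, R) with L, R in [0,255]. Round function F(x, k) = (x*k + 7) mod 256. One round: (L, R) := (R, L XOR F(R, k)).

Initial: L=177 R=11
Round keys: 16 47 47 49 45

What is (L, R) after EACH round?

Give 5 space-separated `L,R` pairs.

Round 1 (k=16): L=11 R=6
Round 2 (k=47): L=6 R=42
Round 3 (k=47): L=42 R=187
Round 4 (k=49): L=187 R=248
Round 5 (k=45): L=248 R=36

Answer: 11,6 6,42 42,187 187,248 248,36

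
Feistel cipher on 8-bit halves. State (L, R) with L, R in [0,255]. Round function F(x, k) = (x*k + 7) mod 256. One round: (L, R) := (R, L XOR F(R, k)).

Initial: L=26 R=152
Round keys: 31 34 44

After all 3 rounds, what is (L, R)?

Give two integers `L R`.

Round 1 (k=31): L=152 R=117
Round 2 (k=34): L=117 R=9
Round 3 (k=44): L=9 R=230

Answer: 9 230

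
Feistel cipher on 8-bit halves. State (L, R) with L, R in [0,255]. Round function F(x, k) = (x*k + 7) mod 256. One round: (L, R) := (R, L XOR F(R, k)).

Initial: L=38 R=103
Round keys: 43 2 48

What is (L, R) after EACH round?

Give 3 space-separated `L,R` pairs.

Answer: 103,114 114,140 140,53

Derivation:
Round 1 (k=43): L=103 R=114
Round 2 (k=2): L=114 R=140
Round 3 (k=48): L=140 R=53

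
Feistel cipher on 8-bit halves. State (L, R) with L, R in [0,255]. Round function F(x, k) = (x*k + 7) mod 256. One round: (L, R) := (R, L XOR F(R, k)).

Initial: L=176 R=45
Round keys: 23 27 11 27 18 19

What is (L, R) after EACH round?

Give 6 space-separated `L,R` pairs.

Answer: 45,162 162,48 48,181 181,46 46,246 246,103

Derivation:
Round 1 (k=23): L=45 R=162
Round 2 (k=27): L=162 R=48
Round 3 (k=11): L=48 R=181
Round 4 (k=27): L=181 R=46
Round 5 (k=18): L=46 R=246
Round 6 (k=19): L=246 R=103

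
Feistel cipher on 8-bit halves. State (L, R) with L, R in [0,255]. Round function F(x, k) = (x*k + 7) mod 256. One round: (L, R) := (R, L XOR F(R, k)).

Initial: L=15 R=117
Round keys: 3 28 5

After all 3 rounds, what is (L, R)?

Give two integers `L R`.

Answer: 246 188

Derivation:
Round 1 (k=3): L=117 R=105
Round 2 (k=28): L=105 R=246
Round 3 (k=5): L=246 R=188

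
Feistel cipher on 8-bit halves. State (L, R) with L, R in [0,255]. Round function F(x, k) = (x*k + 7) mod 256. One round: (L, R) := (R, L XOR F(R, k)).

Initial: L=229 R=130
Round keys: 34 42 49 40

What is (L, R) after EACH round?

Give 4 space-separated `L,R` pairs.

Round 1 (k=34): L=130 R=174
Round 2 (k=42): L=174 R=17
Round 3 (k=49): L=17 R=230
Round 4 (k=40): L=230 R=230

Answer: 130,174 174,17 17,230 230,230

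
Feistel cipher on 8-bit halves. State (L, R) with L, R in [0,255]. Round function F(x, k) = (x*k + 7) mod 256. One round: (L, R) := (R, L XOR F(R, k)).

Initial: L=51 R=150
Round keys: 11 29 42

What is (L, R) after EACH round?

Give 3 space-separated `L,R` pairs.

Answer: 150,74 74,255 255,151

Derivation:
Round 1 (k=11): L=150 R=74
Round 2 (k=29): L=74 R=255
Round 3 (k=42): L=255 R=151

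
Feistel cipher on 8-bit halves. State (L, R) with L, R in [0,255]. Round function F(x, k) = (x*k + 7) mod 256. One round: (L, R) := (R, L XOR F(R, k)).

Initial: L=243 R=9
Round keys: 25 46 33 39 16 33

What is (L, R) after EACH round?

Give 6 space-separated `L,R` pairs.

Answer: 9,27 27,232 232,244 244,219 219,67 67,113

Derivation:
Round 1 (k=25): L=9 R=27
Round 2 (k=46): L=27 R=232
Round 3 (k=33): L=232 R=244
Round 4 (k=39): L=244 R=219
Round 5 (k=16): L=219 R=67
Round 6 (k=33): L=67 R=113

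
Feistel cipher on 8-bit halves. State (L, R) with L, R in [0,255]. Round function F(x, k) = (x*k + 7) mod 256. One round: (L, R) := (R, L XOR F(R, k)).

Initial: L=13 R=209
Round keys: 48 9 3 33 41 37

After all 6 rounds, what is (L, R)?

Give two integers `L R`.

Round 1 (k=48): L=209 R=58
Round 2 (k=9): L=58 R=192
Round 3 (k=3): L=192 R=125
Round 4 (k=33): L=125 R=228
Round 5 (k=41): L=228 R=246
Round 6 (k=37): L=246 R=113

Answer: 246 113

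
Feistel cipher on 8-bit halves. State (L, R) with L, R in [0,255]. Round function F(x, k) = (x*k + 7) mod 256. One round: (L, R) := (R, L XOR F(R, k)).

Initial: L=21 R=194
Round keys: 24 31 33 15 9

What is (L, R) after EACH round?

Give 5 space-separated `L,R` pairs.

Round 1 (k=24): L=194 R=34
Round 2 (k=31): L=34 R=231
Round 3 (k=33): L=231 R=236
Round 4 (k=15): L=236 R=60
Round 5 (k=9): L=60 R=207

Answer: 194,34 34,231 231,236 236,60 60,207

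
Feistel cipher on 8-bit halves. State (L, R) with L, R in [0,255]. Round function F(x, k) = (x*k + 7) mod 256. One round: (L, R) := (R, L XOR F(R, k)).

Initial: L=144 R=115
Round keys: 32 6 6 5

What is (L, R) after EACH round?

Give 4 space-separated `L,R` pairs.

Answer: 115,247 247,162 162,36 36,25

Derivation:
Round 1 (k=32): L=115 R=247
Round 2 (k=6): L=247 R=162
Round 3 (k=6): L=162 R=36
Round 4 (k=5): L=36 R=25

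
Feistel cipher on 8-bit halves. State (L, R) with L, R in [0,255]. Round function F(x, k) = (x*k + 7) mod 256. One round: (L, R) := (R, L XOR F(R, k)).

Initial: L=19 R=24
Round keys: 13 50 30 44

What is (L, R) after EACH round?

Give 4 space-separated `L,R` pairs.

Answer: 24,44 44,135 135,245 245,164

Derivation:
Round 1 (k=13): L=24 R=44
Round 2 (k=50): L=44 R=135
Round 3 (k=30): L=135 R=245
Round 4 (k=44): L=245 R=164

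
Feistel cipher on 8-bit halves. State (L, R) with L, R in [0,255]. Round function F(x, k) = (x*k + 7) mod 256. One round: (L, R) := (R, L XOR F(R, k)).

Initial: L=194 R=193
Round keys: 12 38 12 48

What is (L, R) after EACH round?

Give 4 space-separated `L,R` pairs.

Answer: 193,209 209,204 204,70 70,235

Derivation:
Round 1 (k=12): L=193 R=209
Round 2 (k=38): L=209 R=204
Round 3 (k=12): L=204 R=70
Round 4 (k=48): L=70 R=235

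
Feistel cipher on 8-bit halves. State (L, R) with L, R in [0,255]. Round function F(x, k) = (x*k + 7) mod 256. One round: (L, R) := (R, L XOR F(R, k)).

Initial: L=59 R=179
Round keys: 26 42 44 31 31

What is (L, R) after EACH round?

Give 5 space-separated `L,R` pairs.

Answer: 179,14 14,224 224,137 137,126 126,192

Derivation:
Round 1 (k=26): L=179 R=14
Round 2 (k=42): L=14 R=224
Round 3 (k=44): L=224 R=137
Round 4 (k=31): L=137 R=126
Round 5 (k=31): L=126 R=192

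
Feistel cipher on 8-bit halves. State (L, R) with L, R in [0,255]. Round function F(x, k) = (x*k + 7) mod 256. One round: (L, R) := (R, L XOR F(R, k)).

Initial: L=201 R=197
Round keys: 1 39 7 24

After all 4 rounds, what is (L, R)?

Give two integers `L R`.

Answer: 117 240

Derivation:
Round 1 (k=1): L=197 R=5
Round 2 (k=39): L=5 R=15
Round 3 (k=7): L=15 R=117
Round 4 (k=24): L=117 R=240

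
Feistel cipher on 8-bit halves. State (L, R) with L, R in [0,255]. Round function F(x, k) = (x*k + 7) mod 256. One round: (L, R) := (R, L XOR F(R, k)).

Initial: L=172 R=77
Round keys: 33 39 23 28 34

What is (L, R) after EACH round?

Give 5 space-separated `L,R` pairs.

Round 1 (k=33): L=77 R=88
Round 2 (k=39): L=88 R=34
Round 3 (k=23): L=34 R=77
Round 4 (k=28): L=77 R=81
Round 5 (k=34): L=81 R=132

Answer: 77,88 88,34 34,77 77,81 81,132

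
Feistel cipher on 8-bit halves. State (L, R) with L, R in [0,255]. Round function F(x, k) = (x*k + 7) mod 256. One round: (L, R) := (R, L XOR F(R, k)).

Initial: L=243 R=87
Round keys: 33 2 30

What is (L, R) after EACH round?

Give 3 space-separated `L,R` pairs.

Answer: 87,205 205,246 246,22

Derivation:
Round 1 (k=33): L=87 R=205
Round 2 (k=2): L=205 R=246
Round 3 (k=30): L=246 R=22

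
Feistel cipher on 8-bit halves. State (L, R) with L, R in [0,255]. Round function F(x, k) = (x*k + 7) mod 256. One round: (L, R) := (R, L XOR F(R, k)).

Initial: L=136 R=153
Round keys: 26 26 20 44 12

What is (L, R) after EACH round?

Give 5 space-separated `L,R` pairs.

Answer: 153,25 25,8 8,190 190,167 167,101

Derivation:
Round 1 (k=26): L=153 R=25
Round 2 (k=26): L=25 R=8
Round 3 (k=20): L=8 R=190
Round 4 (k=44): L=190 R=167
Round 5 (k=12): L=167 R=101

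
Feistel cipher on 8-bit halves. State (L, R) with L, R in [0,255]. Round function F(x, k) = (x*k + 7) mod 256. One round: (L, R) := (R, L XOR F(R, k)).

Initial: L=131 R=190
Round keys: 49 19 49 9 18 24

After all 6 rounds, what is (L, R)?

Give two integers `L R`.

Answer: 111 23

Derivation:
Round 1 (k=49): L=190 R=230
Round 2 (k=19): L=230 R=167
Round 3 (k=49): L=167 R=24
Round 4 (k=9): L=24 R=120
Round 5 (k=18): L=120 R=111
Round 6 (k=24): L=111 R=23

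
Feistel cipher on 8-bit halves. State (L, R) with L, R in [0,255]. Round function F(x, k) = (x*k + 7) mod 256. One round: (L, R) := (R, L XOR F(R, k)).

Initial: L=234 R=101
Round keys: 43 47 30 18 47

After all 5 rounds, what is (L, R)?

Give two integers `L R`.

Answer: 195 219

Derivation:
Round 1 (k=43): L=101 R=20
Round 2 (k=47): L=20 R=214
Round 3 (k=30): L=214 R=15
Round 4 (k=18): L=15 R=195
Round 5 (k=47): L=195 R=219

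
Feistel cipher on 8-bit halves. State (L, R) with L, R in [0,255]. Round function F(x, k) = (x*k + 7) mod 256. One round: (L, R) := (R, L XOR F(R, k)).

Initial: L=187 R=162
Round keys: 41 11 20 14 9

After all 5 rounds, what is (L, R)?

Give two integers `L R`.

Answer: 202 144

Derivation:
Round 1 (k=41): L=162 R=66
Round 2 (k=11): L=66 R=127
Round 3 (k=20): L=127 R=177
Round 4 (k=14): L=177 R=202
Round 5 (k=9): L=202 R=144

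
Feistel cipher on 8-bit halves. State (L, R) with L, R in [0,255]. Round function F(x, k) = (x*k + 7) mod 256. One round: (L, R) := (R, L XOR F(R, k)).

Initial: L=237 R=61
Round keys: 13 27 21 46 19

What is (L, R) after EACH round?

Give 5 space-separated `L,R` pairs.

Answer: 61,205 205,155 155,115 115,42 42,86

Derivation:
Round 1 (k=13): L=61 R=205
Round 2 (k=27): L=205 R=155
Round 3 (k=21): L=155 R=115
Round 4 (k=46): L=115 R=42
Round 5 (k=19): L=42 R=86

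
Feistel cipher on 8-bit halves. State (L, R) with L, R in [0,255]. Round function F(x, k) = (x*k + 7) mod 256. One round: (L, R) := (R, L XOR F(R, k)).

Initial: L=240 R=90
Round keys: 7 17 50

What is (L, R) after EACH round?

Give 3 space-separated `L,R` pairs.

Round 1 (k=7): L=90 R=141
Round 2 (k=17): L=141 R=62
Round 3 (k=50): L=62 R=174

Answer: 90,141 141,62 62,174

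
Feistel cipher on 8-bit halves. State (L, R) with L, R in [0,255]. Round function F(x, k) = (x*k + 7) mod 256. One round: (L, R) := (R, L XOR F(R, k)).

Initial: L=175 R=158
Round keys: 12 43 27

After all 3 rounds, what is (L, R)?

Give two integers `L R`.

Round 1 (k=12): L=158 R=192
Round 2 (k=43): L=192 R=217
Round 3 (k=27): L=217 R=42

Answer: 217 42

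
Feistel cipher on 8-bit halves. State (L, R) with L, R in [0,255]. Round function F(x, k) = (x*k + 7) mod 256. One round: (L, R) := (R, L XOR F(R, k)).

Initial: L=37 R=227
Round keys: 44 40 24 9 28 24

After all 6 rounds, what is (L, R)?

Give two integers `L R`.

Round 1 (k=44): L=227 R=46
Round 2 (k=40): L=46 R=212
Round 3 (k=24): L=212 R=201
Round 4 (k=9): L=201 R=204
Round 5 (k=28): L=204 R=158
Round 6 (k=24): L=158 R=27

Answer: 158 27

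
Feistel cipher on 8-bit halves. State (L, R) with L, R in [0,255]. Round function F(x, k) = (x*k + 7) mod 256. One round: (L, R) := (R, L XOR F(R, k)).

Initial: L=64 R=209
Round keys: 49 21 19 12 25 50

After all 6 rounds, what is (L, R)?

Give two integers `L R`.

Round 1 (k=49): L=209 R=72
Round 2 (k=21): L=72 R=62
Round 3 (k=19): L=62 R=233
Round 4 (k=12): L=233 R=205
Round 5 (k=25): L=205 R=229
Round 6 (k=50): L=229 R=12

Answer: 229 12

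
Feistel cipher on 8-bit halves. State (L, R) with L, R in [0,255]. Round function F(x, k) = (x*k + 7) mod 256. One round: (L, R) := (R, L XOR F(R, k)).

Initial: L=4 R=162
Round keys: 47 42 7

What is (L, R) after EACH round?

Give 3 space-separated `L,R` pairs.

Round 1 (k=47): L=162 R=193
Round 2 (k=42): L=193 R=19
Round 3 (k=7): L=19 R=77

Answer: 162,193 193,19 19,77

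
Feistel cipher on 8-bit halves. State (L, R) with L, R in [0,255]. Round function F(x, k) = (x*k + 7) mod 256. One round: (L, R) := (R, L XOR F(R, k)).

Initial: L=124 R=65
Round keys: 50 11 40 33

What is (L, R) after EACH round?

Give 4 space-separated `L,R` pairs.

Round 1 (k=50): L=65 R=197
Round 2 (k=11): L=197 R=63
Round 3 (k=40): L=63 R=26
Round 4 (k=33): L=26 R=94

Answer: 65,197 197,63 63,26 26,94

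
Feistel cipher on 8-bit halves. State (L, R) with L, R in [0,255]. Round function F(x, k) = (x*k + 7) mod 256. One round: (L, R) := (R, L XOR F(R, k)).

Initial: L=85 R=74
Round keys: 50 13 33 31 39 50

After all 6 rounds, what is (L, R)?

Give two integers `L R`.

Round 1 (k=50): L=74 R=46
Round 2 (k=13): L=46 R=23
Round 3 (k=33): L=23 R=208
Round 4 (k=31): L=208 R=32
Round 5 (k=39): L=32 R=55
Round 6 (k=50): L=55 R=229

Answer: 55 229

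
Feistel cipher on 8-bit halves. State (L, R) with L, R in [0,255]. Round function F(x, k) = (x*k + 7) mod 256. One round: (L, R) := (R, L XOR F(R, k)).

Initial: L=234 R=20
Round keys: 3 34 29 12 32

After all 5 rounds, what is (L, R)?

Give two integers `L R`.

Answer: 30 14

Derivation:
Round 1 (k=3): L=20 R=169
Round 2 (k=34): L=169 R=109
Round 3 (k=29): L=109 R=201
Round 4 (k=12): L=201 R=30
Round 5 (k=32): L=30 R=14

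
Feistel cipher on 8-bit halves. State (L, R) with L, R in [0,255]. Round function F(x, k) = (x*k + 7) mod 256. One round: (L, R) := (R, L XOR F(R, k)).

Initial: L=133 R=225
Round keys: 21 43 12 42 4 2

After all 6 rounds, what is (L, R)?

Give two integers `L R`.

Round 1 (k=21): L=225 R=249
Round 2 (k=43): L=249 R=59
Round 3 (k=12): L=59 R=50
Round 4 (k=42): L=50 R=0
Round 5 (k=4): L=0 R=53
Round 6 (k=2): L=53 R=113

Answer: 53 113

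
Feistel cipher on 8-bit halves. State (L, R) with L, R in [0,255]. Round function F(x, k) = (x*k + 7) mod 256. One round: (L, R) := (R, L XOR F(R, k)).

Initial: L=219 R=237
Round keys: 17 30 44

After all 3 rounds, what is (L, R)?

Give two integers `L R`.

Round 1 (k=17): L=237 R=31
Round 2 (k=30): L=31 R=68
Round 3 (k=44): L=68 R=168

Answer: 68 168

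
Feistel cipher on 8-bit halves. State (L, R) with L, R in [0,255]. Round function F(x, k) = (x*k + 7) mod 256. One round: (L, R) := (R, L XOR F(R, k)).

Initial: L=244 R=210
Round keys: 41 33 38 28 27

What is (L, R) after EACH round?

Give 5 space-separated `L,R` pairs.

Round 1 (k=41): L=210 R=93
Round 2 (k=33): L=93 R=214
Round 3 (k=38): L=214 R=150
Round 4 (k=28): L=150 R=185
Round 5 (k=27): L=185 R=28

Answer: 210,93 93,214 214,150 150,185 185,28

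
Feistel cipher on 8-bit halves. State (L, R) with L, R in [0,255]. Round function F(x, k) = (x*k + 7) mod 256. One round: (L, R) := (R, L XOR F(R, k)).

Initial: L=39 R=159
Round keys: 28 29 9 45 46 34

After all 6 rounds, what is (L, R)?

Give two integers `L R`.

Answer: 212 153

Derivation:
Round 1 (k=28): L=159 R=76
Round 2 (k=29): L=76 R=60
Round 3 (k=9): L=60 R=111
Round 4 (k=45): L=111 R=182
Round 5 (k=46): L=182 R=212
Round 6 (k=34): L=212 R=153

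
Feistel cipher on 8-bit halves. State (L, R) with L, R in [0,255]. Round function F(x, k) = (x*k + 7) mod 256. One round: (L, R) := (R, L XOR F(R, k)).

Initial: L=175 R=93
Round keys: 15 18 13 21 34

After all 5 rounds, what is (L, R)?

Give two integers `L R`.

Answer: 57 255

Derivation:
Round 1 (k=15): L=93 R=213
Round 2 (k=18): L=213 R=92
Round 3 (k=13): L=92 R=102
Round 4 (k=21): L=102 R=57
Round 5 (k=34): L=57 R=255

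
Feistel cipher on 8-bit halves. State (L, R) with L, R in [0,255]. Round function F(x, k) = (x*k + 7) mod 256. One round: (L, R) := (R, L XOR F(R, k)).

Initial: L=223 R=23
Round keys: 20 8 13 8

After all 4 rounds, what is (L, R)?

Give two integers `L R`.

Answer: 187 175

Derivation:
Round 1 (k=20): L=23 R=12
Round 2 (k=8): L=12 R=112
Round 3 (k=13): L=112 R=187
Round 4 (k=8): L=187 R=175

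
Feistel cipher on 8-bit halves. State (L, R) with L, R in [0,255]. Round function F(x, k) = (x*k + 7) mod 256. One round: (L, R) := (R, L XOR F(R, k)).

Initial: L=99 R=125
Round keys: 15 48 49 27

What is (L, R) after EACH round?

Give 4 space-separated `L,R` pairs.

Round 1 (k=15): L=125 R=57
Round 2 (k=48): L=57 R=202
Round 3 (k=49): L=202 R=136
Round 4 (k=27): L=136 R=149

Answer: 125,57 57,202 202,136 136,149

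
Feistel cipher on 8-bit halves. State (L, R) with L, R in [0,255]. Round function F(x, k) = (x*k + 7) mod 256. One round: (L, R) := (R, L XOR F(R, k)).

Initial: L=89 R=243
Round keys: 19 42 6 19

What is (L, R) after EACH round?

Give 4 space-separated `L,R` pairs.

Answer: 243,73 73,242 242,250 250,103

Derivation:
Round 1 (k=19): L=243 R=73
Round 2 (k=42): L=73 R=242
Round 3 (k=6): L=242 R=250
Round 4 (k=19): L=250 R=103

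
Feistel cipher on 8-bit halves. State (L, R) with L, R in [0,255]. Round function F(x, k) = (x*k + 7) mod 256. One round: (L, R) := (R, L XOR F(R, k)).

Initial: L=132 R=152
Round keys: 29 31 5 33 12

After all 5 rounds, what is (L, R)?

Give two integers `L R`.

Answer: 131 155

Derivation:
Round 1 (k=29): L=152 R=187
Round 2 (k=31): L=187 R=52
Round 3 (k=5): L=52 R=176
Round 4 (k=33): L=176 R=131
Round 5 (k=12): L=131 R=155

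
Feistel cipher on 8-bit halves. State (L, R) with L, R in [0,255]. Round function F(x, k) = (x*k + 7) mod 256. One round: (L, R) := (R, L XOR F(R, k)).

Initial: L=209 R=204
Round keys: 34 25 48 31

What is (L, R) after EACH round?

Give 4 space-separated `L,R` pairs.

Round 1 (k=34): L=204 R=206
Round 2 (k=25): L=206 R=233
Round 3 (k=48): L=233 R=121
Round 4 (k=31): L=121 R=71

Answer: 204,206 206,233 233,121 121,71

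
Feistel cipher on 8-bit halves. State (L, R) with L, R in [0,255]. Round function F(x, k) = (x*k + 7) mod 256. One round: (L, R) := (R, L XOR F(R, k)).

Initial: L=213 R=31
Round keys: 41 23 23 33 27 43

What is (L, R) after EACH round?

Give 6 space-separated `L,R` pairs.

Round 1 (k=41): L=31 R=43
Round 2 (k=23): L=43 R=251
Round 3 (k=23): L=251 R=191
Round 4 (k=33): L=191 R=93
Round 5 (k=27): L=93 R=105
Round 6 (k=43): L=105 R=247

Answer: 31,43 43,251 251,191 191,93 93,105 105,247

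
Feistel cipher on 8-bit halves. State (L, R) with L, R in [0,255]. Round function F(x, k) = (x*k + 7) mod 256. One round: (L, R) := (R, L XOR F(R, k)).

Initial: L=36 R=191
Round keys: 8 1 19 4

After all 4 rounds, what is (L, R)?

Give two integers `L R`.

Answer: 53 134

Derivation:
Round 1 (k=8): L=191 R=219
Round 2 (k=1): L=219 R=93
Round 3 (k=19): L=93 R=53
Round 4 (k=4): L=53 R=134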